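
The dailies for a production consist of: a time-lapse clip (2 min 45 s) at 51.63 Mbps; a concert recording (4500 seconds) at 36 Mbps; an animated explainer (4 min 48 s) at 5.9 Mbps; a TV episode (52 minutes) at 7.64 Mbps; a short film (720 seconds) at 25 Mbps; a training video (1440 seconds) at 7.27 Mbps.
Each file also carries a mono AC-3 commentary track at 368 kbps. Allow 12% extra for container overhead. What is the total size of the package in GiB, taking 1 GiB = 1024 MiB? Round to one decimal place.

Audio: 368 kbps = 0.368 Mbps.
time-lapse clip: 51.998 Mbps × 165 s × 1.12 = 9609.2 Mb
concert recording: 36.368 Mbps × 4500 s × 1.12 = 183294.7 Mb
animated explainer: 6.268 Mbps × 288 s × 1.12 = 2021.8 Mb
TV episode: 8.008 Mbps × 3120 s × 1.12 = 27983.2 Mb
short film: 25.368 Mbps × 720 s × 1.12 = 20456.8 Mb
training video: 7.638 Mbps × 1440 s × 1.12 = 12318.6 Mb
Total: 255684.2 Mb = 31960.5 MB.
= 29.77 GiB.

29.8 GiB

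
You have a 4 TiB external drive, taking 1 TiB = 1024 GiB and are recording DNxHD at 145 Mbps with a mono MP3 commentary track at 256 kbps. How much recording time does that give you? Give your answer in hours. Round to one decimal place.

67.3 hours

Audio: 256 kbps = 0.256 Mbps.
Total bitrate: 145 + 0.256 = 145.256 Mbps.
Capacity: 4 TiB = 35,184,372 Mb.
Recording time: 35,184,372 / 145.256 = 242,223 s ≈ 67.3 hours.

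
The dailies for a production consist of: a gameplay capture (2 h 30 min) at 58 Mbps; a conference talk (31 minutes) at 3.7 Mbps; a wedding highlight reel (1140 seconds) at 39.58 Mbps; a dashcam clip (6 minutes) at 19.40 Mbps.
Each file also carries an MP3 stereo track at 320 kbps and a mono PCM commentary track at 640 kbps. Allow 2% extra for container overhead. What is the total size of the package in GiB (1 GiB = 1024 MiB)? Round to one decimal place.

Audio total: 320 + 640 = 960 kbps = 0.960 Mbps.
gameplay capture: 58.960 Mbps × 9000 s × 1.02 = 541252.8 Mb
conference talk: 4.660 Mbps × 1860 s × 1.02 = 8841.0 Mb
wedding highlight reel: 40.540 Mbps × 1140 s × 1.02 = 47139.9 Mb
dashcam clip: 20.360 Mbps × 360 s × 1.02 = 7476.2 Mb
Total: 604709.9 Mb = 75588.7 MB.
= 70.40 GiB.

70.4 GiB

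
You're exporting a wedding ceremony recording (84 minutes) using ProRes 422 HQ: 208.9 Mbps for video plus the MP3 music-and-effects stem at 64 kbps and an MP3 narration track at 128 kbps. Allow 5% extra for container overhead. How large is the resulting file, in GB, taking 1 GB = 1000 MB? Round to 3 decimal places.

84 min = 5040 s
Audio total: 64 + 128 = 192 kbps = 0.192 Mbps.
Total bitrate: 208.9 + 0.192 = 209.092 Mbps.
Stream data: 209.092 Mbps × 5040 s = 1053823.7 Mb.
With 5% container overhead: ×1.05.
1,106,515 Mb ÷ 8 = 138,314 MB → 138.3 GB.

138.314 GB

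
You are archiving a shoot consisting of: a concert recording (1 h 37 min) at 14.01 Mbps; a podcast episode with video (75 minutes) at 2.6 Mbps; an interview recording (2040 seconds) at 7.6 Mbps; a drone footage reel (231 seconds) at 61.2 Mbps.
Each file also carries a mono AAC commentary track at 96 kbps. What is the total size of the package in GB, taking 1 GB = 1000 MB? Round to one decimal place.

Audio: 96 kbps = 0.096 Mbps.
concert recording: 14.106 Mbps × 5820 s = 82096.9 Mb
podcast episode with video: 2.696 Mbps × 4500 s = 12132.0 Mb
interview recording: 7.696 Mbps × 2040 s = 15699.8 Mb
drone footage reel: 61.296 Mbps × 231 s = 14159.4 Mb
Total: 124088.1 Mb = 15511.0 MB.
= 15.51 GB.

15.5 GB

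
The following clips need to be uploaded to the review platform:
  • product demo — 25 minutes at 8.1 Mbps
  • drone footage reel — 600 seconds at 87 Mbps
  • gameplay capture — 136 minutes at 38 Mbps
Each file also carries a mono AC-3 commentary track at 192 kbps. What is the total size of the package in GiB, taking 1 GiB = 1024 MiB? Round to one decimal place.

43.8 GiB

Audio: 192 kbps = 0.192 Mbps.
product demo: 8.292 Mbps × 1500 s = 12438.0 Mb
drone footage reel: 87.192 Mbps × 600 s = 52315.2 Mb
gameplay capture: 38.192 Mbps × 8160 s = 311646.7 Mb
Total: 376399.9 Mb = 47050.0 MB.
= 43.82 GiB.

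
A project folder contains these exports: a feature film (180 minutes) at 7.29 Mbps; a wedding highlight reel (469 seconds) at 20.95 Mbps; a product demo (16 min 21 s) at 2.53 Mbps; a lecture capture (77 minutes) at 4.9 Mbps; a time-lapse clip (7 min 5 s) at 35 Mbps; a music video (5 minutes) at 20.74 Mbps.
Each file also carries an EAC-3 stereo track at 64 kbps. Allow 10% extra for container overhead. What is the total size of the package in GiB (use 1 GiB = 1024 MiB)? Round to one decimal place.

17.4 GiB

Audio: 64 kbps = 0.064 Mbps.
feature film: 7.354 Mbps × 10800 s × 1.10 = 87365.5 Mb
wedding highlight reel: 21.014 Mbps × 469 s × 1.10 = 10841.1 Mb
product demo: 2.594 Mbps × 981 s × 1.10 = 2799.2 Mb
lecture capture: 4.964 Mbps × 4620 s × 1.10 = 25227.0 Mb
time-lapse clip: 35.064 Mbps × 425 s × 1.10 = 16392.4 Mb
music video: 20.804 Mbps × 300 s × 1.10 = 6865.3 Mb
Total: 149490.6 Mb = 18686.3 MB.
= 17.40 GiB.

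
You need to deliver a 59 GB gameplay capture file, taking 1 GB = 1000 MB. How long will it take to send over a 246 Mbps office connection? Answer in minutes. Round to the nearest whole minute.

32 minutes

File: 59 GB = 472000.0 Mb.
At 246 Mbps: 472000.0 / 246 = 1918.7 s ≈ 32 minutes.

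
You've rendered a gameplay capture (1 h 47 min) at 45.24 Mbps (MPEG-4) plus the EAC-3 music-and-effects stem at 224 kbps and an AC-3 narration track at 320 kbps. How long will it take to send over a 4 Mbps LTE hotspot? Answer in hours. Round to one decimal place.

20.4 hours

1 h 47 min = 107 min = 6420 s
Audio total: 224 + 320 = 544 kbps = 0.544 Mbps.
Total bitrate: 45.784 Mbps.
File: 45.784 Mbps × 6420 s = 293933.3 Mb.
At 4 Mbps: 293933.3 / 4 = 73483.3 s ≈ 20.4 hours.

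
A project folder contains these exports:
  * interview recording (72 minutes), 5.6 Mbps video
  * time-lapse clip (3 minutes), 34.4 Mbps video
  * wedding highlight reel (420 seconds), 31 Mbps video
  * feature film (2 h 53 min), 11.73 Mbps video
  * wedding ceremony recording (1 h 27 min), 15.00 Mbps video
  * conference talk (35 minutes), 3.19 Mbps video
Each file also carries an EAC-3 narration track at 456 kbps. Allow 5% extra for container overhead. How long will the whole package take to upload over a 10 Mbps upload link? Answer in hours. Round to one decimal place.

Audio: 456 kbps = 0.456 Mbps.
interview recording: 6.056 Mbps × 4320 s × 1.05 = 27470.0 Mb
time-lapse clip: 34.856 Mbps × 180 s × 1.05 = 6587.8 Mb
wedding highlight reel: 31.456 Mbps × 420 s × 1.05 = 13872.1 Mb
feature film: 12.186 Mbps × 10380 s × 1.05 = 132815.2 Mb
wedding ceremony recording: 15.456 Mbps × 5220 s × 1.05 = 84714.3 Mb
conference talk: 3.646 Mbps × 2100 s × 1.05 = 8039.4 Mb
Total: 273498.9 Mb = 34187.4 MB.
At 10 Mbps: 273498.9 / 10 = 27350 s ≈ 7.6 hours.

7.6 hours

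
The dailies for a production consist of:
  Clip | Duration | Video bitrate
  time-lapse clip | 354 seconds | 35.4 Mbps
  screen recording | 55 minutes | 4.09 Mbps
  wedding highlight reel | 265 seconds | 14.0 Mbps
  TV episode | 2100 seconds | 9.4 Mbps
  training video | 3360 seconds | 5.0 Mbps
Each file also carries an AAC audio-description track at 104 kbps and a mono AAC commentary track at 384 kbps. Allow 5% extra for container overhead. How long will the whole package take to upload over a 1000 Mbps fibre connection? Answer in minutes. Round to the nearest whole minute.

1 minutes

Audio total: 104 + 384 = 488 kbps = 0.488 Mbps.
time-lapse clip: 35.888 Mbps × 354 s × 1.05 = 13339.6 Mb
screen recording: 4.578 Mbps × 3300 s × 1.05 = 15862.8 Mb
wedding highlight reel: 14.488 Mbps × 265 s × 1.05 = 4031.3 Mb
TV episode: 9.888 Mbps × 2100 s × 1.05 = 21803.0 Mb
training video: 5.488 Mbps × 3360 s × 1.05 = 19361.7 Mb
Total: 74398.3 Mb = 9299.8 MB.
At 1000 Mbps: 74398.3 / 1000 = 74 s ≈ 1.24 minutes.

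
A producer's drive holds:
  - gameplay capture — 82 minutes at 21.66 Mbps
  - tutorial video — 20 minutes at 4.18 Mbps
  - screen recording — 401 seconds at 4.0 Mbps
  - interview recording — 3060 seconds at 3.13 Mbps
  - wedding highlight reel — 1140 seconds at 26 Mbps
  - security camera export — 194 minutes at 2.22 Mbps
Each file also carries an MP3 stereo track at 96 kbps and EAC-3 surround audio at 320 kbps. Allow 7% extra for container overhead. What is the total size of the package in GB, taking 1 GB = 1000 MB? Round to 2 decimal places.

25.08 GB

Audio total: 96 + 320 = 416 kbps = 0.416 Mbps.
gameplay capture: 22.076 Mbps × 4920 s × 1.07 = 116216.9 Mb
tutorial video: 4.596 Mbps × 1200 s × 1.07 = 5901.3 Mb
screen recording: 4.416 Mbps × 401 s × 1.07 = 1894.8 Mb
interview recording: 3.546 Mbps × 3060 s × 1.07 = 11610.3 Mb
wedding highlight reel: 26.416 Mbps × 1140 s × 1.07 = 32222.2 Mb
security camera export: 2.636 Mbps × 11640 s × 1.07 = 32830.9 Mb
Total: 200676.3 Mb = 25084.5 MB.
= 25.08 GB.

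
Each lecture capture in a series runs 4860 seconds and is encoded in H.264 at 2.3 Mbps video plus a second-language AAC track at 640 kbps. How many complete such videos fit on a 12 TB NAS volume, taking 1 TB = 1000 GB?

Audio: 640 kbps = 0.640 Mbps.
Total bitrate: 2.940 Mbps.
Per item: 2.940 Mbps × 4860 s = 14,288 Mb = 1,786 MB.
Capacity: 12 TB = 96,000,000 Mb; 6718.74 items → 6718 complete.

6718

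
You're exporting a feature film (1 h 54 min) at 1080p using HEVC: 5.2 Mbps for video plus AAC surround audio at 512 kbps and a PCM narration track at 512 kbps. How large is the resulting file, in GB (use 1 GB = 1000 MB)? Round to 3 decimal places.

1 h 54 min = 114 min = 6840 s
Audio total: 512 + 512 = 1024 kbps = 1.024 Mbps.
Total bitrate: 5.2 + 1.024 = 6.224 Mbps.
Stream data: 6.224 Mbps × 6840 s = 42572.2 Mb.
42,572 Mb ÷ 8 = 5,322 MB → 5.322 GB.

5.322 GB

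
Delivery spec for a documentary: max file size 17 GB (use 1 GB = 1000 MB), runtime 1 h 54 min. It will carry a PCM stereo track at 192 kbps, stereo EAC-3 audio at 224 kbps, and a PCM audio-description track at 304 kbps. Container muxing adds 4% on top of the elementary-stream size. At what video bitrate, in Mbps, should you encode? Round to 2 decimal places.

18.40 Mbps

Budget: 17 GB = 136000.0 Mb.
Stream payload after overhead: 136000.0 / 1.04 = 130769.2 Mb.
1 h 54 min = 114 min = 6840 s
Total bitrate budget: 130769.2 Mb / 6840 s = 19.118 Mbps.
Audio total: 192 + 224 + 304 = 720 kbps = 0.720 Mbps.
Video: 19.118 − 0.720 = 18.398 Mbps.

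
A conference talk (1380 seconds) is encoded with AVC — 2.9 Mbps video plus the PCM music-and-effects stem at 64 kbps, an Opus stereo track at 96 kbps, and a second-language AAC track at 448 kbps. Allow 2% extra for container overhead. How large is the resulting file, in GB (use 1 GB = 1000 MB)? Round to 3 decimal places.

Audio total: 64 + 96 + 448 = 608 kbps = 0.608 Mbps.
Total bitrate: 2.9 + 0.608 = 3.508 Mbps.
Stream data: 3.508 Mbps × 1380 s = 4841.0 Mb.
With 2% container overhead: ×1.02.
4,938 Mb ÷ 8 = 617.2 MB → 0.6172 GB.

0.617 GB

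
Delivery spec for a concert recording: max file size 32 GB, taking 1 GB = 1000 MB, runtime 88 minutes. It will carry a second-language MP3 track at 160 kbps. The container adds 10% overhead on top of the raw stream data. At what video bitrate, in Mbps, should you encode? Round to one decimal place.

Budget: 32 GB = 256000.0 Mb.
Stream payload after overhead: 256000.0 / 1.10 = 232727.3 Mb.
88 min = 5280 s
Total bitrate budget: 232727.3 Mb / 5280 s = 44.077 Mbps.
Audio: 160 kbps = 0.160 Mbps.
Video: 44.077 − 0.160 = 43.917 Mbps.

43.9 Mbps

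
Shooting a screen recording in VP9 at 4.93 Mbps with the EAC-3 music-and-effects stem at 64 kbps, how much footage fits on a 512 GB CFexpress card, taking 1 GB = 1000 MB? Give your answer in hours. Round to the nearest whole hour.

228 hours

Audio: 64 kbps = 0.064 Mbps.
Total bitrate: 4.93 + 0.064 = 4.994 Mbps.
Capacity: 512 GB = 4,096,000 Mb.
Recording time: 4,096,000 / 4.994 = 820,184 s ≈ 228 hours.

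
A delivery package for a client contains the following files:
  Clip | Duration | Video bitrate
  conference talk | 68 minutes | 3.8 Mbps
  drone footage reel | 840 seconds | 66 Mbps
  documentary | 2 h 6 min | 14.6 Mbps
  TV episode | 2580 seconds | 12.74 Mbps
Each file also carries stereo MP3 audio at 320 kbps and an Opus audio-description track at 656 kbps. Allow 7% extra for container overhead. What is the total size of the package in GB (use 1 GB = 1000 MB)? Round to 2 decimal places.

Audio total: 320 + 656 = 976 kbps = 0.976 Mbps.
conference talk: 4.776 Mbps × 4080 s × 1.07 = 20850.1 Mb
drone footage reel: 66.976 Mbps × 840 s × 1.07 = 60198.0 Mb
documentary: 15.576 Mbps × 7560 s × 1.07 = 125997.4 Mb
TV episode: 13.716 Mbps × 2580 s × 1.07 = 37864.4 Mb
Total: 244909.9 Mb = 30613.7 MB.
= 30.61 GB.

30.61 GB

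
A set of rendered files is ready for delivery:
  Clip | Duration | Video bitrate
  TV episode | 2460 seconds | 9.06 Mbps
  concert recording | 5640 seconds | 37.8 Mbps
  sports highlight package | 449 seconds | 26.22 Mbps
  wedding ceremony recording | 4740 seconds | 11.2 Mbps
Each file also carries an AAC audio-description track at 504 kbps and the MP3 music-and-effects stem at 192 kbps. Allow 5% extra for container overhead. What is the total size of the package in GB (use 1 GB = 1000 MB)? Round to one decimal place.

40.6 GB

Audio total: 504 + 192 = 696 kbps = 0.696 Mbps.
TV episode: 9.756 Mbps × 2460 s × 1.05 = 25199.7 Mb
concert recording: 38.496 Mbps × 5640 s × 1.05 = 227973.3 Mb
sports highlight package: 26.916 Mbps × 449 s × 1.05 = 12689.5 Mb
wedding ceremony recording: 11.896 Mbps × 4740 s × 1.05 = 59206.4 Mb
Total: 325069.0 Mb = 40633.6 MB.
= 40.63 GB.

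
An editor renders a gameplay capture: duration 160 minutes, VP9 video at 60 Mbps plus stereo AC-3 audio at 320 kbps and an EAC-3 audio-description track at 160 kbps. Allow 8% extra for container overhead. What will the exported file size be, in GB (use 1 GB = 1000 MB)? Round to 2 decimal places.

78.38 GB

160 min = 9600 s
Audio total: 320 + 160 = 480 kbps = 0.480 Mbps.
Total bitrate: 60 + 0.480 = 60.480 Mbps.
Stream data: 60.480 Mbps × 9600 s = 580608.0 Mb.
With 8% container overhead: ×1.08.
627,057 Mb ÷ 8 = 78,382 MB → 78.38 GB.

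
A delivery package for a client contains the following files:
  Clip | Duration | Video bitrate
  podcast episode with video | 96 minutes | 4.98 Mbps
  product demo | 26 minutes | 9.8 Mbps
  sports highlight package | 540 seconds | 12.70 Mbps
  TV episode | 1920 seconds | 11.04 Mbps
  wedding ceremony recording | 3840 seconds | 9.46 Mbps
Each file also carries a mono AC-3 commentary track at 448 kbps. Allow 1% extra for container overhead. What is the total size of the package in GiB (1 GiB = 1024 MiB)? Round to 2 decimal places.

Audio: 448 kbps = 0.448 Mbps.
podcast episode with video: 5.428 Mbps × 5760 s × 1.01 = 31577.9 Mb
product demo: 10.248 Mbps × 1560 s × 1.01 = 16146.7 Mb
sports highlight package: 13.148 Mbps × 540 s × 1.01 = 7170.9 Mb
TV episode: 11.488 Mbps × 1920 s × 1.01 = 22277.5 Mb
wedding ceremony recording: 9.908 Mbps × 3840 s × 1.01 = 38427.2 Mb
Total: 115600.3 Mb = 14450.0 MB.
= 13.46 GiB.

13.46 GiB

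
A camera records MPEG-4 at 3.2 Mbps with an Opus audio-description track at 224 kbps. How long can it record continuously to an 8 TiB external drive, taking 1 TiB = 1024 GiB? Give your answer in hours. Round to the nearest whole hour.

5709 hours

Audio: 224 kbps = 0.224 Mbps.
Total bitrate: 3.2 + 0.224 = 3.424 Mbps.
Capacity: 8 TiB = 70,368,744 Mb.
Recording time: 70,368,744 / 3.424 = 20,551,619 s ≈ 5,709 hours.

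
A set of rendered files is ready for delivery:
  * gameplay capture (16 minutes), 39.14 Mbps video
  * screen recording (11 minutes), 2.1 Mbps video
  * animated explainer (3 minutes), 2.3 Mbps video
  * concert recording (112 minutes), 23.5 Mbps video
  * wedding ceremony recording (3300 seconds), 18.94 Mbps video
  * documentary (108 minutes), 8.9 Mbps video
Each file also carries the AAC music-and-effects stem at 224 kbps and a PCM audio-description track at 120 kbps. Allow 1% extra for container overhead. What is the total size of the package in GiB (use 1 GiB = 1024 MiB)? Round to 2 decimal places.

Audio total: 224 + 120 = 344 kbps = 0.344 Mbps.
gameplay capture: 39.484 Mbps × 960 s × 1.01 = 38283.7 Mb
screen recording: 2.444 Mbps × 660 s × 1.01 = 1629.2 Mb
animated explainer: 2.644 Mbps × 180 s × 1.01 = 480.7 Mb
concert recording: 23.844 Mbps × 6720 s × 1.01 = 161834.0 Mb
wedding ceremony recording: 19.284 Mbps × 3300 s × 1.01 = 64273.6 Mb
documentary: 9.244 Mbps × 6480 s × 1.01 = 60500.1 Mb
Total: 327001.2 Mb = 40875.2 MB.
= 38.07 GiB.

38.07 GiB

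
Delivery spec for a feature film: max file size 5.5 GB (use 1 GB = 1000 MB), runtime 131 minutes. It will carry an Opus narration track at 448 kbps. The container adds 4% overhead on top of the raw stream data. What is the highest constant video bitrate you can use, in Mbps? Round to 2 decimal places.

Budget: 5.5 GB = 44000.0 Mb.
Stream payload after overhead: 44000.0 / 1.04 = 42307.7 Mb.
131 min = 7860 s
Total bitrate budget: 42307.7 Mb / 7860 s = 5.383 Mbps.
Audio: 448 kbps = 0.448 Mbps.
Video: 5.383 − 0.448 = 4.935 Mbps.

4.93 Mbps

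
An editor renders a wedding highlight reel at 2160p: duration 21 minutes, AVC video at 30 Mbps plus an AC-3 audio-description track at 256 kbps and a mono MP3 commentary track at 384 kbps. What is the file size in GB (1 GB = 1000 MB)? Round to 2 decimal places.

4.83 GB

21 min = 1260 s
Audio total: 256 + 384 = 640 kbps = 0.640 Mbps.
Total bitrate: 30 + 0.640 = 30.640 Mbps.
Stream data: 30.640 Mbps × 1260 s = 38606.4 Mb.
38,606 Mb ÷ 8 = 4,826 MB → 4.826 GB.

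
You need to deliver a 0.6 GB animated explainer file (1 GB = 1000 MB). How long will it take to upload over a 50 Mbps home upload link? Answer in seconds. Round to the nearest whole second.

96 seconds

File: 0.6 GB = 4800.0 Mb.
At 50 Mbps: 4800.0 / 50 = 96.0 s ≈ 96 seconds.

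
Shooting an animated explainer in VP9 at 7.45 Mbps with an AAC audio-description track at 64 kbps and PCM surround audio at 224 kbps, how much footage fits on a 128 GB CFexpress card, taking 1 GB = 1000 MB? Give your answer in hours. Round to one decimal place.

36.8 hours

Audio total: 64 + 224 = 288 kbps = 0.288 Mbps.
Total bitrate: 7.45 + 0.288 = 7.738 Mbps.
Capacity: 128 GB = 1,024,000 Mb.
Recording time: 1,024,000 / 7.738 = 132,334 s ≈ 36.8 hours.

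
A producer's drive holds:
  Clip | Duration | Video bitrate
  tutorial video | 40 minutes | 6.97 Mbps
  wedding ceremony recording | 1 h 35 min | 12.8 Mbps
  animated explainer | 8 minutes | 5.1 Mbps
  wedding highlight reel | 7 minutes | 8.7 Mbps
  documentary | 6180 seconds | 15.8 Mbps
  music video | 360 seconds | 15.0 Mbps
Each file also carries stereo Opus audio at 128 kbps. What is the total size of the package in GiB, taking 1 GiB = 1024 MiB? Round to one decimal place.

23.4 GiB

Audio: 128 kbps = 0.128 Mbps.
tutorial video: 7.098 Mbps × 2400 s = 17035.2 Mb
wedding ceremony recording: 12.928 Mbps × 5700 s = 73689.6 Mb
animated explainer: 5.228 Mbps × 480 s = 2509.4 Mb
wedding highlight reel: 8.828 Mbps × 420 s = 3707.8 Mb
documentary: 15.928 Mbps × 6180 s = 98435.0 Mb
music video: 15.128 Mbps × 360 s = 5446.1 Mb
Total: 200823.1 Mb = 25102.9 MB.
= 23.38 GiB.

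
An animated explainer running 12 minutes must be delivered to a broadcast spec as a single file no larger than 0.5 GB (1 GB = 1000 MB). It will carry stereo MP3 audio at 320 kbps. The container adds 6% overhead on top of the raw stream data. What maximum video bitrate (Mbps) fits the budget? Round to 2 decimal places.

Budget: 0.5 GB = 4000.0 Mb.
Stream payload after overhead: 4000.0 / 1.06 = 3773.6 Mb.
12 min = 720 s
Total bitrate budget: 3773.6 Mb / 720 s = 5.241 Mbps.
Audio: 320 kbps = 0.320 Mbps.
Video: 5.241 − 0.320 = 4.921 Mbps.

4.92 Mbps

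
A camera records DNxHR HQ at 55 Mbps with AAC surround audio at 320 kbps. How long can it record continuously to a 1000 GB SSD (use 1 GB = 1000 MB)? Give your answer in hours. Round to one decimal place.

Audio: 320 kbps = 0.320 Mbps.
Total bitrate: 55 + 0.320 = 55.320 Mbps.
Capacity: 1000 GB = 8,000,000 Mb.
Recording time: 8,000,000 / 55.320 = 144,613 s ≈ 40.2 hours.

40.2 hours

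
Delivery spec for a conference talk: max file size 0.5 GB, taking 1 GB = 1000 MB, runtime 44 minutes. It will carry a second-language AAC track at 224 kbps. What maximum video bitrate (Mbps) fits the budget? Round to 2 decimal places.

Budget: 0.5 GB = 4000.0 Mb.
44 min = 2640 s
Total bitrate budget: 4000.0 Mb / 2640 s = 1.515 Mbps.
Audio: 224 kbps = 0.224 Mbps.
Video: 1.515 − 0.224 = 1.291 Mbps.

1.29 Mbps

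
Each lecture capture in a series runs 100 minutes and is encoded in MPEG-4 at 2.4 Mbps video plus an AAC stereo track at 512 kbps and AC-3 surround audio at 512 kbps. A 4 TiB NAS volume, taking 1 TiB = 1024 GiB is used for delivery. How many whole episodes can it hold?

1712

100 min = 6000 s
Audio total: 512 + 512 = 1024 kbps = 1.024 Mbps.
Total bitrate: 3.424 Mbps.
Per item: 3.424 Mbps × 6000 s = 20,544 Mb = 2,568 MB.
Capacity: 4 TiB = 35,184,372 Mb; 1712.63 items → 1712 complete.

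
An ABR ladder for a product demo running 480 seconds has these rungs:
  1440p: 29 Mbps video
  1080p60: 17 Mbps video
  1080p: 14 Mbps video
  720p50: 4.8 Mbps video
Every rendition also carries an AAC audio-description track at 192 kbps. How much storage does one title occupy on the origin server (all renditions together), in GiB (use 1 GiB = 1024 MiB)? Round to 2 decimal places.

3.66 GiB

Audio: 192 kbps = 0.192 Mbps.
Sum of rendition bitrates: (29+0.192) + (17+0.192) + (14+0.192) + (4.8+0.192) = 65.568 Mbps.
× 480 s = 31,473 Mb = 3,934 MB = 3.664 GiB.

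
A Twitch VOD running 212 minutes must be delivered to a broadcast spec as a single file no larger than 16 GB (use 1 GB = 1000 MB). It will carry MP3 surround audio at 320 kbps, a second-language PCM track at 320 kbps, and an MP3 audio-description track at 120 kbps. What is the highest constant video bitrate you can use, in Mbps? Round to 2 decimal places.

Budget: 16 GB = 128000.0 Mb.
212 min = 12720 s
Total bitrate budget: 128000.0 Mb / 12720 s = 10.063 Mbps.
Audio total: 320 + 320 + 120 = 760 kbps = 0.760 Mbps.
Video: 10.063 − 0.760 = 9.303 Mbps.

9.30 Mbps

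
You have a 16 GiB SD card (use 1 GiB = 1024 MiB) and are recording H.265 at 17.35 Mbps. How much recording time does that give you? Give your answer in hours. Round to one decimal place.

Capacity: 16 GiB = 137,439 Mb.
Recording time: 137,439 / 17.350 = 7,922 s ≈ 2.20 hours.

2.2 hours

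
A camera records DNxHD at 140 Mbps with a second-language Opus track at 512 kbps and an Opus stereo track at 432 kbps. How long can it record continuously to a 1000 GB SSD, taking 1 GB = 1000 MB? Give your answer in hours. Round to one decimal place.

15.8 hours

Audio total: 512 + 432 = 944 kbps = 0.944 Mbps.
Total bitrate: 140 + 0.944 = 140.944 Mbps.
Capacity: 1000 GB = 8,000,000 Mb.
Recording time: 8,000,000 / 140.944 = 56,760 s ≈ 15.8 hours.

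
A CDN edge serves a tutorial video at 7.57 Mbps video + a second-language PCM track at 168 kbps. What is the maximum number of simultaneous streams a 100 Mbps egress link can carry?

Audio: 168 kbps = 0.168 Mbps.
Per-viewer media rate: 7.738 Mbps.
100 Mbps = 100.0 Mbps; 100.0 / 7.738 = 12.92 → 12 viewers.

12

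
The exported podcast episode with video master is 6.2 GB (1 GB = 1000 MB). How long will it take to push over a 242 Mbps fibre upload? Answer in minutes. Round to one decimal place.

File: 6.2 GB = 49600.0 Mb.
At 242 Mbps: 49600.0 / 242 = 205.0 s ≈ 3.42 minutes.

3.4 minutes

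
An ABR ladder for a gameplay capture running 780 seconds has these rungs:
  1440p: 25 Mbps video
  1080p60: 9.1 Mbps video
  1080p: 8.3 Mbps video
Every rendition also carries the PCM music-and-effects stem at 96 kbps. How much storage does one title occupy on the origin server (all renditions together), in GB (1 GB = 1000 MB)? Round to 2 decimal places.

4.16 GB

Audio: 96 kbps = 0.096 Mbps.
Sum of rendition bitrates: (25+0.096) + (9.1+0.096) + (8.3+0.096) = 42.688 Mbps.
× 780 s = 33,297 Mb = 4,162 MB = 4.162 GB.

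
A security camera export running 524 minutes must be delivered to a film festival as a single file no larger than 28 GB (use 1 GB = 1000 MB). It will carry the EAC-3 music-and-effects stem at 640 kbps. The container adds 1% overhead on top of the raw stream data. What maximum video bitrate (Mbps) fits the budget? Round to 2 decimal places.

Budget: 28 GB = 224000.0 Mb.
Stream payload after overhead: 224000.0 / 1.01 = 221782.2 Mb.
524 min = 31440 s
Total bitrate budget: 221782.2 Mb / 31440 s = 7.054 Mbps.
Audio: 640 kbps = 0.640 Mbps.
Video: 7.054 − 0.640 = 6.414 Mbps.

6.41 Mbps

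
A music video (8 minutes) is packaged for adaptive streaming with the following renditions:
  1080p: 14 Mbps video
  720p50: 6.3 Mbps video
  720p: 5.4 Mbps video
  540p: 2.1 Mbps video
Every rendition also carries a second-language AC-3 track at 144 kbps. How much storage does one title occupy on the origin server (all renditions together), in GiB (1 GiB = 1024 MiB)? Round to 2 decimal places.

1.59 GiB

8 min = 480 s
Audio: 144 kbps = 0.144 Mbps.
Sum of rendition bitrates: (14+0.144) + (6.3+0.144) + (5.4+0.144) + (2.1+0.144) = 28.376 Mbps.
× 480 s = 13,620 Mb = 1,703 MB = 1.586 GiB.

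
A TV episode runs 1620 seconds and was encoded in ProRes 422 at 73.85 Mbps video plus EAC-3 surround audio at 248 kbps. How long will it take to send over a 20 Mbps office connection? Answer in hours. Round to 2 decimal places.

1.67 hours

Audio: 248 kbps = 0.248 Mbps.
Total bitrate: 74.098 Mbps.
File: 74.098 Mbps × 1620 s = 120038.8 Mb.
At 20 Mbps: 120038.8 / 20 = 6001.9 s ≈ 1.67 hours.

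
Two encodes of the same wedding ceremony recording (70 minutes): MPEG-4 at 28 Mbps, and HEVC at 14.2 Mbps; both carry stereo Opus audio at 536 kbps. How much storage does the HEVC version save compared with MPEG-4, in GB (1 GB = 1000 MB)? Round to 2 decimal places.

70 min = 4200 s
Audio: 536 kbps = 0.536 Mbps.
MPEG-4: 28.536 Mbps × 4200 s = 119851.2 Mb = 14.981 GB.
HEVC: 14.736 Mbps × 4200 s = 61891.2 Mb = 7.736 GB.
Saving: 14.981 − 7.736 = 7.245 GB.

7.25 GB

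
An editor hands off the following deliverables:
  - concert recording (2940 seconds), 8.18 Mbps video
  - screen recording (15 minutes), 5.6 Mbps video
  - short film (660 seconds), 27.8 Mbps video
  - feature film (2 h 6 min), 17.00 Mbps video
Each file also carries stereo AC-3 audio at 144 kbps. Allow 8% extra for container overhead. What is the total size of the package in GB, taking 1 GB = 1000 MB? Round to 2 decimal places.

23.99 GB

Audio: 144 kbps = 0.144 Mbps.
concert recording: 8.324 Mbps × 2940 s × 1.08 = 26430.4 Mb
screen recording: 5.744 Mbps × 900 s × 1.08 = 5583.2 Mb
short film: 27.944 Mbps × 660 s × 1.08 = 19918.5 Mb
feature film: 17.144 Mbps × 7560 s × 1.08 = 139977.3 Mb
Total: 191909.3 Mb = 23988.7 MB.
= 23.99 GB.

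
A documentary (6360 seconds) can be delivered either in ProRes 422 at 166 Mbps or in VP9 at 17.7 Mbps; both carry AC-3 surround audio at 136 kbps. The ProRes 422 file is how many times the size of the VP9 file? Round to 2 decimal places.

Audio: 136 kbps = 0.136 Mbps.
ProRes 422: 166.136 Mbps × 6360 s = 1056625.0 Mb = 132.078 GB.
VP9: 17.836 Mbps × 6360 s = 113437.0 Mb = 14.180 GB.
Ratio: 132.078 / 14.180 = 9.315.

9.31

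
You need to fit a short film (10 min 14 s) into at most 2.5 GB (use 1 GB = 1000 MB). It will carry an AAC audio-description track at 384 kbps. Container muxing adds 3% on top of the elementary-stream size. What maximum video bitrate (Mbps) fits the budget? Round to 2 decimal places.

31.24 Mbps

Budget: 2.5 GB = 20000.0 Mb.
Stream payload after overhead: 20000.0 / 1.03 = 19417.5 Mb.
10 min 14 s = 614 s
Total bitrate budget: 19417.5 Mb / 614 s = 31.625 Mbps.
Audio: 384 kbps = 0.384 Mbps.
Video: 31.625 − 0.384 = 31.241 Mbps.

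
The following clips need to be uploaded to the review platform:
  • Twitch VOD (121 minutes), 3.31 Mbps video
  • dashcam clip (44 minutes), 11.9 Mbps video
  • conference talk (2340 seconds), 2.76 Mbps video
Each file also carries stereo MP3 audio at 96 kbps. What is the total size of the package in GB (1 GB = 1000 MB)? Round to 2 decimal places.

7.89 GB

Audio: 96 kbps = 0.096 Mbps.
Twitch VOD: 3.406 Mbps × 7260 s = 24727.6 Mb
dashcam clip: 11.996 Mbps × 2640 s = 31669.4 Mb
conference talk: 2.856 Mbps × 2340 s = 6683.0 Mb
Total: 63080.0 Mb = 7885.0 MB.
= 7.885 GB.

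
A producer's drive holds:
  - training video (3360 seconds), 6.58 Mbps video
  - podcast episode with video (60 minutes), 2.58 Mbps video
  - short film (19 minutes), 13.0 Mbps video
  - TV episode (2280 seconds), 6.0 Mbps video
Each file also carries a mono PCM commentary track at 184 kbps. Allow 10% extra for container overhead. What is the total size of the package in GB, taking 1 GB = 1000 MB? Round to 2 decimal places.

Audio: 184 kbps = 0.184 Mbps.
training video: 6.764 Mbps × 3360 s × 1.10 = 24999.7 Mb
podcast episode with video: 2.764 Mbps × 3600 s × 1.10 = 10945.4 Mb
short film: 13.184 Mbps × 1140 s × 1.10 = 16532.7 Mb
TV episode: 6.184 Mbps × 2280 s × 1.10 = 15509.5 Mb
Total: 67987.4 Mb = 8498.4 MB.
= 8.498 GB.

8.50 GB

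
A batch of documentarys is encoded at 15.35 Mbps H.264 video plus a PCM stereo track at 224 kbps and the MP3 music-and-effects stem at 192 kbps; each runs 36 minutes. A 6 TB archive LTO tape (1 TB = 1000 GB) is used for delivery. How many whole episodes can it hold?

36 min = 2160 s
Audio total: 224 + 192 = 416 kbps = 0.416 Mbps.
Total bitrate: 15.766 Mbps.
Per item: 15.766 Mbps × 2160 s = 34,055 Mb = 4,257 MB.
Capacity: 6 TB = 48,000,000 Mb; 1409.50 items → 1409 complete.

1409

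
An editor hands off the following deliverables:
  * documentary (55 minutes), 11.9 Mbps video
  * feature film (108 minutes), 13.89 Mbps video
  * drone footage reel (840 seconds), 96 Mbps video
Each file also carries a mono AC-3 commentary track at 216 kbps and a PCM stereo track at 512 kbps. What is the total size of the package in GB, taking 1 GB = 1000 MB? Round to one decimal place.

27.2 GB

Audio total: 216 + 512 = 728 kbps = 0.728 Mbps.
documentary: 12.628 Mbps × 3300 s = 41672.4 Mb
feature film: 14.618 Mbps × 6480 s = 94724.6 Mb
drone footage reel: 96.728 Mbps × 840 s = 81251.5 Mb
Total: 217648.6 Mb = 27206.1 MB.
= 27.21 GB.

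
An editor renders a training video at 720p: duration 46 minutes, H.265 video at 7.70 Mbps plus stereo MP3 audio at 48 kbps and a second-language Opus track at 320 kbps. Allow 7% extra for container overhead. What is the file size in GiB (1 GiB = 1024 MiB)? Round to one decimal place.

46 min = 2760 s
Audio total: 48 + 320 = 368 kbps = 0.368 Mbps.
Total bitrate: 7.70 + 0.368 = 8.068 Mbps.
Stream data: 8.068 Mbps × 2760 s = 22267.7 Mb.
With 7% container overhead: ×1.07.
23,826 Mb = 2,978,302,200 bytes ÷ 1,073,741,824 = 2.774 GiB.

2.8 GiB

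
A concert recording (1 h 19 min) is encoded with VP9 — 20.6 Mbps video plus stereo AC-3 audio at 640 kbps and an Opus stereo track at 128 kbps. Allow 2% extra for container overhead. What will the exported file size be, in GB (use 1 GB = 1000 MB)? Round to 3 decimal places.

1 h 19 min = 79 min = 4740 s
Audio total: 640 + 128 = 768 kbps = 0.768 Mbps.
Total bitrate: 20.6 + 0.768 = 21.368 Mbps.
Stream data: 21.368 Mbps × 4740 s = 101284.3 Mb.
With 2% container overhead: ×1.02.
103,310 Mb ÷ 8 = 12,914 MB → 12.91 GB.

12.914 GB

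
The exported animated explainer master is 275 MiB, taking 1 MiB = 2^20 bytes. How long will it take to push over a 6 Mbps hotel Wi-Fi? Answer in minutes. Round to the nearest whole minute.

6 minutes

File: 275 MiB = 2306.9 Mb.
At 6 Mbps: 2306.9 / 6 = 384.5 s ≈ 6.41 minutes.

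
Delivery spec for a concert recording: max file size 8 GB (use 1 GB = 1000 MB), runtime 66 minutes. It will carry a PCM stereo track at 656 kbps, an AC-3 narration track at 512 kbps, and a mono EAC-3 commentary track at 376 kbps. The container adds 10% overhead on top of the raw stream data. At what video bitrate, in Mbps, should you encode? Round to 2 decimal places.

Budget: 8 GB = 64000.0 Mb.
Stream payload after overhead: 64000.0 / 1.10 = 58181.8 Mb.
66 min = 3960 s
Total bitrate budget: 58181.8 Mb / 3960 s = 14.692 Mbps.
Audio total: 656 + 512 + 376 = 1544 kbps = 1.544 Mbps.
Video: 14.692 − 1.544 = 13.148 Mbps.

13.15 Mbps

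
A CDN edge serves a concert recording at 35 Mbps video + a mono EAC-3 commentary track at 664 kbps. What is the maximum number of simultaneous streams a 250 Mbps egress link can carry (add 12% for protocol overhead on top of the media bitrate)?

6

Audio: 664 kbps = 0.664 Mbps.
Per-viewer media rate: 35.664 Mbps.
On the wire with 12% overhead: 39.944 Mbps.
250 Mbps = 250.0 Mbps; 250.0 / 39.944 = 6.26 → 6 viewers.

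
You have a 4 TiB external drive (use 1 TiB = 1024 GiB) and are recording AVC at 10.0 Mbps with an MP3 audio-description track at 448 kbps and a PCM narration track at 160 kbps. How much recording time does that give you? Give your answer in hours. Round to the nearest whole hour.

Audio total: 448 + 160 = 608 kbps = 0.608 Mbps.
Total bitrate: 10.0 + 0.608 = 10.608 Mbps.
Capacity: 4 TiB = 35,184,372 Mb.
Recording time: 35,184,372 / 10.608 = 3,316,777 s ≈ 921 hours.

921 hours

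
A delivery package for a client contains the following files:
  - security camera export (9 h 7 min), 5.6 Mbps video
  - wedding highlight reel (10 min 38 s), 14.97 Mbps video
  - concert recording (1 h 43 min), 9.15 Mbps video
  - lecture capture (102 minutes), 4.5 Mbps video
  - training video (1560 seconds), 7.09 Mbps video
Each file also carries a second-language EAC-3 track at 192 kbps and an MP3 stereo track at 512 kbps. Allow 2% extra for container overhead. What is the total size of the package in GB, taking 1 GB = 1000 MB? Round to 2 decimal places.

Audio total: 192 + 512 = 704 kbps = 0.704 Mbps.
security camera export: 6.304 Mbps × 32820 s × 1.02 = 211035.2 Mb
wedding highlight reel: 15.674 Mbps × 638 s × 1.02 = 10200.0 Mb
concert recording: 9.854 Mbps × 6180 s × 1.02 = 62115.7 Mb
lecture capture: 5.204 Mbps × 6120 s × 1.02 = 32485.4 Mb
training video: 7.794 Mbps × 1560 s × 1.02 = 12401.8 Mb
Total: 328238.2 Mb = 41029.8 MB.
= 41.03 GB.

41.03 GB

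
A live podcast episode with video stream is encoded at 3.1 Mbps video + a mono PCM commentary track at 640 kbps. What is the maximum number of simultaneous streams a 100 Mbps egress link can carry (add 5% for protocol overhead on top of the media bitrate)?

Audio: 640 kbps = 0.640 Mbps.
Per-viewer media rate: 3.740 Mbps.
On the wire with 5% overhead: 3.927 Mbps.
100 Mbps = 100.0 Mbps; 100.0 / 3.927 = 25.46 → 25 viewers.

25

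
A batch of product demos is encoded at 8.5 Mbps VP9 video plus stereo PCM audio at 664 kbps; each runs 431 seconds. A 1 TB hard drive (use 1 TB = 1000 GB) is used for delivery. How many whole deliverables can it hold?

2025

Audio: 664 kbps = 0.664 Mbps.
Total bitrate: 9.164 Mbps.
Per item: 9.164 Mbps × 431 s = 3,950 Mb = 493.7 MB.
Capacity: 1 TB = 8,000,000 Mb; 2025.48 items → 2025 complete.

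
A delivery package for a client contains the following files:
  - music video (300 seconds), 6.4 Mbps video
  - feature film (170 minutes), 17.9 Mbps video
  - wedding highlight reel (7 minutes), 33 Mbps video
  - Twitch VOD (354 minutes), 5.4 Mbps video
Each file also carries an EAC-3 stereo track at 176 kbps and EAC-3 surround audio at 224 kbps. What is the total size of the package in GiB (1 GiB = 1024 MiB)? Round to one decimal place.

37.9 GiB

Audio total: 176 + 224 = 400 kbps = 0.400 Mbps.
music video: 6.800 Mbps × 300 s = 2040.0 Mb
feature film: 18.300 Mbps × 10200 s = 186660.0 Mb
wedding highlight reel: 33.400 Mbps × 420 s = 14028.0 Mb
Twitch VOD: 5.800 Mbps × 21240 s = 123192.0 Mb
Total: 325920.0 Mb = 40740.0 MB.
= 37.94 GiB.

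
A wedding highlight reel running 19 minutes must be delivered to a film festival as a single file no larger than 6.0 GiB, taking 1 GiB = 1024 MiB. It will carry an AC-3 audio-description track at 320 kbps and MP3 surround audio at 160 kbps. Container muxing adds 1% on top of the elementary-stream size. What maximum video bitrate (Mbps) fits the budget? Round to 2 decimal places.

Budget: 6.0 GiB = 51539.6 Mb.
Stream payload after overhead: 51539.6 / 1.01 = 51029.3 Mb.
19 min = 1140 s
Total bitrate budget: 51029.3 Mb / 1140 s = 44.763 Mbps.
Audio total: 320 + 160 = 480 kbps = 0.480 Mbps.
Video: 44.763 − 0.480 = 44.283 Mbps.

44.28 Mbps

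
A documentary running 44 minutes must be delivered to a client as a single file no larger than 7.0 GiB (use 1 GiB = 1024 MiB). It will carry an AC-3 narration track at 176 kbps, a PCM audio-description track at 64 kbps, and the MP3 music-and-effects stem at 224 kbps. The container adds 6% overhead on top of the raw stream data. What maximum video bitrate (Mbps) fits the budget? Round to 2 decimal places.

Budget: 7.0 GiB = 60129.5 Mb.
Stream payload after overhead: 60129.5 / 1.06 = 56726.0 Mb.
44 min = 2640 s
Total bitrate budget: 56726.0 Mb / 2640 s = 21.487 Mbps.
Audio total: 176 + 64 + 224 = 464 kbps = 0.464 Mbps.
Video: 21.487 − 0.464 = 21.023 Mbps.

21.02 Mbps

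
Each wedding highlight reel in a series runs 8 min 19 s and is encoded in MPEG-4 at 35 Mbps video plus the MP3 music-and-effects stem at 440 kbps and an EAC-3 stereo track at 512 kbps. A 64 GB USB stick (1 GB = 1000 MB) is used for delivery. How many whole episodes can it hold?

8 min 19 s = 499 s
Audio total: 440 + 512 = 952 kbps = 0.952 Mbps.
Total bitrate: 35.952 Mbps.
Per item: 35.952 Mbps × 499 s = 17,940 Mb = 2,243 MB.
Capacity: 64 GB = 512,000 Mb; 28.54 items → 28 complete.

28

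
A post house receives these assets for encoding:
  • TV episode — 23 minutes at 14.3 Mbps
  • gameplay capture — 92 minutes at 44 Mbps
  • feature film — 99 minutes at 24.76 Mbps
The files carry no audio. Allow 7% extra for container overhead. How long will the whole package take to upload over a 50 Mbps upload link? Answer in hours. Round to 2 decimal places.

TV episode: 14.300 Mbps × 1380 s × 1.07 = 21115.4 Mb
gameplay capture: 44.000 Mbps × 5520 s × 1.07 = 259881.6 Mb
feature film: 24.760 Mbps × 5940 s × 1.07 = 157369.6 Mb
Total: 438366.6 Mb = 54795.8 MB.
At 50 Mbps: 438366.6 / 50 = 8767 s ≈ 2.44 hours.

2.44 hours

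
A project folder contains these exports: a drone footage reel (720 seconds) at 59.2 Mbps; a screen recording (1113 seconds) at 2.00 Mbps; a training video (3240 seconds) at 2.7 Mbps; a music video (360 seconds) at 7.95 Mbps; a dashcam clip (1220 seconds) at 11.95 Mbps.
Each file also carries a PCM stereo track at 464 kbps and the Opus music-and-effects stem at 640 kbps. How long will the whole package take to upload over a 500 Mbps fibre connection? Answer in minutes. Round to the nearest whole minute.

3 minutes

Audio total: 464 + 640 = 1104 kbps = 1.104 Mbps.
drone footage reel: 60.304 Mbps × 720 s = 43418.9 Mb
screen recording: 3.104 Mbps × 1113 s = 3454.8 Mb
training video: 3.804 Mbps × 3240 s = 12325.0 Mb
music video: 9.054 Mbps × 360 s = 3259.4 Mb
dashcam clip: 13.054 Mbps × 1220 s = 15925.9 Mb
Total: 78383.9 Mb = 9798.0 MB.
At 500 Mbps: 78383.9 / 500 = 157 s ≈ 2.61 minutes.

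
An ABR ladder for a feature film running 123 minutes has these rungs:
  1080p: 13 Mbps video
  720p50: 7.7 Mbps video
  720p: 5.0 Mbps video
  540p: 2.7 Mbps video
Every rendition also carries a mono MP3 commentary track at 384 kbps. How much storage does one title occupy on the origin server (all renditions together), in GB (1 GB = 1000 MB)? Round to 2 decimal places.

123 min = 7380 s
Audio: 384 kbps = 0.384 Mbps.
Sum of rendition bitrates: (13+0.384) + (7.7+0.384) + (5.0+0.384) + (2.7+0.384) = 29.936 Mbps.
× 7380 s = 220,928 Mb = 27,616 MB = 27.62 GB.

27.62 GB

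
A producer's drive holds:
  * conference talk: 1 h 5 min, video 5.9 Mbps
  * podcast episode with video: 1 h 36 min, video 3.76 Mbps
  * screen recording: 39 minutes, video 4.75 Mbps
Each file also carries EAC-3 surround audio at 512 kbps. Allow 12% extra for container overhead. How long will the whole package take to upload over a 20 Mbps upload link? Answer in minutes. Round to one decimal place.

57.8 minutes

Audio: 512 kbps = 0.512 Mbps.
conference talk: 6.412 Mbps × 3900 s × 1.12 = 28007.6 Mb
podcast episode with video: 4.272 Mbps × 5760 s × 1.12 = 27559.5 Mb
screen recording: 5.262 Mbps × 2340 s × 1.12 = 13790.6 Mb
Total: 69357.8 Mb = 8669.7 MB.
At 20 Mbps: 69357.8 / 20 = 3468 s ≈ 57.8 minutes.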